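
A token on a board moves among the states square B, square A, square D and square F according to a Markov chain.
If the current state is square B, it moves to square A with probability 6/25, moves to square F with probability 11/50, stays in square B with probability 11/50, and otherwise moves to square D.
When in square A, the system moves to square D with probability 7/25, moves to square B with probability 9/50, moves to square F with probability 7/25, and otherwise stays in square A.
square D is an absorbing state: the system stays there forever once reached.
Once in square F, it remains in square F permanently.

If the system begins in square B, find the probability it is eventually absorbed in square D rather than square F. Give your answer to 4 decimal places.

Let h(s) be the probability of absorption at square D starting from transient state s. Then h(square D) = 1 and h(square F) = 0. By first-step analysis:
h(square B) = 0.22·h(square B) + 0.24·h(square A) + 0.32·1 + 0.22·0
h(square A) = 0.18·h(square B) + 0.26·h(square A) + 0.28·1 + 0.28·0
Solving: h(square B) = 0.5693, h(square A) = 0.5169.
Starting from square B, the probability is 0.5693.

0.5693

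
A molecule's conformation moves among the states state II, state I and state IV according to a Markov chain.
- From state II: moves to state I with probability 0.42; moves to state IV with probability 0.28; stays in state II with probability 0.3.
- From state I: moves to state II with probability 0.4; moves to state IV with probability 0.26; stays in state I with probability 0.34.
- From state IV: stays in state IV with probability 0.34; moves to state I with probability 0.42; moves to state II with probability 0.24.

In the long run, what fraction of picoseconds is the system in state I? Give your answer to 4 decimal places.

0.3889

Let the stationary distribution be π with π = πP and π_1 + π_2 + π_3 = 1.
π_1 = 0.3·π_1 + 0.4·π_2 + 0.24·π_3
π_2 = 0.42·π_1 + 0.34·π_2 + 0.42·π_3
Solving with the normalization constraint gives π = (0.3215, 0.3889, 0.2896).
So the stationary probability of state I is 0.3889.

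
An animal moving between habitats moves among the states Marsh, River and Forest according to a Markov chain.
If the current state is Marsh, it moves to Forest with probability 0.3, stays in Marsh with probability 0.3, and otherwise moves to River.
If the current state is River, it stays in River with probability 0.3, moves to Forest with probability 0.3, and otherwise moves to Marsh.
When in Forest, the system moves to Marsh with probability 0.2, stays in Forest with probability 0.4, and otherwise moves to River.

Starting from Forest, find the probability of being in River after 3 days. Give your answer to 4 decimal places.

Propagate the distribution vector 3 days from Forest.
After 0 days: (0.0000, 0.0000, 1.0000)
After 1 day: (0.2000, 0.4000, 0.4000)
After 2 days: (0.3000, 0.3600, 0.3400)
After 3 days: (0.3020, 0.3640, 0.3340)
P(in River after 3 days) = 0.3640

0.3640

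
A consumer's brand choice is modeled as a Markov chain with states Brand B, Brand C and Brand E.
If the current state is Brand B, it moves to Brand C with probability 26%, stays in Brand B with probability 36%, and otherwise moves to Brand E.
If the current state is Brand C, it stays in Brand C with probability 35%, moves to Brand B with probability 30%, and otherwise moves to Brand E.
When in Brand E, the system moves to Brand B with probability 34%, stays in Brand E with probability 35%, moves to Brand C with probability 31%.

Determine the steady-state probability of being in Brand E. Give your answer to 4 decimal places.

Let the stationary distribution be π with π = πP and π_1 + π_2 + π_3 = 1.
π_1 = 0.36·π_1 + 0.3·π_2 + 0.34·π_3
π_2 = 0.26·π_1 + 0.35·π_2 + 0.31·π_3
Solving with the normalization constraint gives π = (0.3345, 0.3055, 0.3600).
So the stationary probability of Brand E is 0.3600.

0.3600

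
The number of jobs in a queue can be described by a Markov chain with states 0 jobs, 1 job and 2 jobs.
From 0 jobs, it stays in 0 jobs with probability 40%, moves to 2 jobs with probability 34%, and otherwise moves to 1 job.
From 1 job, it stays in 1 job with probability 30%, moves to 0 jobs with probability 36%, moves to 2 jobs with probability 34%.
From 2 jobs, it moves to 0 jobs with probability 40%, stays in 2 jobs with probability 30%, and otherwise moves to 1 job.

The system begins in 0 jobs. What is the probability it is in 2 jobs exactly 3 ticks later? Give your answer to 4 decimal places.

0.3269

Propagate the distribution vector 3 ticks from 0 jobs.
After 0 ticks: (1.0000, 0.0000, 0.0000)
After 1 tick: (0.4000, 0.2600, 0.3400)
After 2 ticks: (0.3896, 0.2840, 0.3264)
After 3 ticks: (0.3886, 0.2844, 0.3269)
P(in 2 jobs after 3 ticks) = 0.3269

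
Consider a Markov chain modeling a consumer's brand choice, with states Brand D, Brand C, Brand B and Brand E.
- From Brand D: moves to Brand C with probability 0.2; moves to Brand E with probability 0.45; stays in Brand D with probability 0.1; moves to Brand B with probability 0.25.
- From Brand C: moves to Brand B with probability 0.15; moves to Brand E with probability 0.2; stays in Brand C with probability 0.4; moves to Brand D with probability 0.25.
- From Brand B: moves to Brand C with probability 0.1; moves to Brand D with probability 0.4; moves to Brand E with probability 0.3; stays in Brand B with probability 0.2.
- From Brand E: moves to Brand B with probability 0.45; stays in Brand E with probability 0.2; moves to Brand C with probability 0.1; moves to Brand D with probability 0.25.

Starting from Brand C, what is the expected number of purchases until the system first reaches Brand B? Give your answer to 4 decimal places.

Let t(s) be the expected number of purchases to first reach Brand B from state s, with t(Brand B) = 0. Conditioning on the first purchase:
t(Brand D) = 1 + 0.1·t(Brand D) + 0.2·t(Brand C) + 0.45·t(Brand E)
t(Brand C) = 1 + 0.25·t(Brand D) + 0.4·t(Brand C) + 0.2·t(Brand E)
t(Brand E) = 1 + 0.25·t(Brand D) + 0.1·t(Brand C) + 0.2·t(Brand E)
Solving: t(Brand D) = 3.4181, t(Brand C) = 4.0316, t(Brand E) = 2.8221.
Expected purchases from Brand C to Brand B: 4.0316.

4.0316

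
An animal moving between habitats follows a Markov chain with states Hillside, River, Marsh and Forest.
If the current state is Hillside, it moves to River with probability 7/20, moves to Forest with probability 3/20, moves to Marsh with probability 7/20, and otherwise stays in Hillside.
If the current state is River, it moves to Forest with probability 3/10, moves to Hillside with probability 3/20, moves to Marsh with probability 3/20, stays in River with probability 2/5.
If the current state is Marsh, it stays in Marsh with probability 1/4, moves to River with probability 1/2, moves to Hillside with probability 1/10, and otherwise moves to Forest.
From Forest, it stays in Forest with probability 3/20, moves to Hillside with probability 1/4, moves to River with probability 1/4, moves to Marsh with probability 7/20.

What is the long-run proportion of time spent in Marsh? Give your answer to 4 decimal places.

Let the stationary distribution be π with π = πP and π_1 + π_2 + π_3 + π_4 = 1.
π_1 = 0.15·π_1 + 0.15·π_2 + 0.1·π_3 + 0.25·π_4
π_2 = 0.35·π_1 + 0.4·π_2 + 0.5·π_3 + 0.25·π_4
π_3 = 0.35·π_1 + 0.15·π_2 + 0.25·π_3 + 0.35·π_4
Solving with the normalization constraint gives π = (0.1584, 0.3857, 0.2481, 0.2079).
So the stationary probability of Marsh is 0.2481.

0.2481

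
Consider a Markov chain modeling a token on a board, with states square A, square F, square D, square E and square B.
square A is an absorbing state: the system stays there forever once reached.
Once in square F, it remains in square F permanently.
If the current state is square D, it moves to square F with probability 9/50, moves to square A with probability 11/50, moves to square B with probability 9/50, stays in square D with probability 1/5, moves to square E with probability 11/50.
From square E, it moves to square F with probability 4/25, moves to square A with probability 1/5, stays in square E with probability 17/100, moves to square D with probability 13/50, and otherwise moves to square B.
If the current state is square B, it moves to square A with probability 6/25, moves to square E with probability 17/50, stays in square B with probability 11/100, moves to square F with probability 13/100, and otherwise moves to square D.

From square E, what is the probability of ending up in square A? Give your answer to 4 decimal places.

Let h(s) be the probability of absorption at square A starting from transient state s. Then h(square A) = 1 and h(square F) = 0. By first-step analysis:
h(square D) = 0.22·1 + 0.18·0 + 0.2·h(square D) + 0.22·h(square E) + 0.18·h(square B)
h(square E) = 0.2·1 + 0.16·0 + 0.26·h(square D) + 0.17·h(square E) + 0.21·h(square B)
h(square B) = 0.24·1 + 0.13·0 + 0.18·h(square D) + 0.34·h(square E) + 0.11·h(square B)
Solving: h(square D) = 0.5677, h(square E) = 0.5713, h(square B) = 0.6027.
Starting from square E, the probability is 0.5713.

0.5713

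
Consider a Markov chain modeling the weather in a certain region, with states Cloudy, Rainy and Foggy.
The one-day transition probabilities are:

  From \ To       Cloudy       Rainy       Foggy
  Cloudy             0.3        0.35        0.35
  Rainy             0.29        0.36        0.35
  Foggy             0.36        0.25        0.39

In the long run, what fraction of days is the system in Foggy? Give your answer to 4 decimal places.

Let the stationary distribution be π with π = πP and π_1 + π_2 + π_3 = 1.
π_1 = 0.3·π_1 + 0.29·π_2 + 0.36·π_3
π_2 = 0.35·π_1 + 0.36·π_2 + 0.25·π_3
Solving with the normalization constraint gives π = (0.3187, 0.3167, 0.3646).
So the stationary probability of Foggy is 0.3646.

0.3646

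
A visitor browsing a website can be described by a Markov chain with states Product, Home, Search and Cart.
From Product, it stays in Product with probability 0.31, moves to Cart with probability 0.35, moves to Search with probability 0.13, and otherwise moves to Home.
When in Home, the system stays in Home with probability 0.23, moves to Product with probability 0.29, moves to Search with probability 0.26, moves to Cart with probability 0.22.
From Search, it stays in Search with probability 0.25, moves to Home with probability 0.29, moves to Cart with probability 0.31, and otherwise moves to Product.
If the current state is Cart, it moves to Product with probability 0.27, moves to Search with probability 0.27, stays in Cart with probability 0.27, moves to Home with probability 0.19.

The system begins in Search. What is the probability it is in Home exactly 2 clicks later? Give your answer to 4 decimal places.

Propagate the distribution vector 2 clicks from Search.
After 0 clicks: (0.0000, 0.0000, 1.0000, 0.0000)
After 1 click: (0.1500, 0.2900, 0.2500, 0.3100)
After 2 clicks: (0.2518, 0.2296, 0.2411, 0.2775)
P(in Home after 2 clicks) = 0.2296

0.2296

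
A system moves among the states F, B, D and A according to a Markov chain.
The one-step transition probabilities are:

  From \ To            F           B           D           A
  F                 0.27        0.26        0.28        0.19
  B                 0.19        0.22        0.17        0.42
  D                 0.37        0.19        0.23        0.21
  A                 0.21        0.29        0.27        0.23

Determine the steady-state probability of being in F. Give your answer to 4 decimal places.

0.2589

Let the stationary distribution be π with π = πP and π_1 + π_2 + π_3 + π_4 = 1.
π_1 = 0.27·π_1 + 0.19·π_2 + 0.37·π_3 + 0.21·π_4
π_2 = 0.26·π_1 + 0.22·π_2 + 0.19·π_3 + 0.29·π_4
π_3 = 0.28·π_1 + 0.17·π_2 + 0.23·π_3 + 0.27·π_4
Solving with the normalization constraint gives π = (0.2589, 0.2414, 0.2389, 0.2607).
So the stationary probability of F is 0.2589.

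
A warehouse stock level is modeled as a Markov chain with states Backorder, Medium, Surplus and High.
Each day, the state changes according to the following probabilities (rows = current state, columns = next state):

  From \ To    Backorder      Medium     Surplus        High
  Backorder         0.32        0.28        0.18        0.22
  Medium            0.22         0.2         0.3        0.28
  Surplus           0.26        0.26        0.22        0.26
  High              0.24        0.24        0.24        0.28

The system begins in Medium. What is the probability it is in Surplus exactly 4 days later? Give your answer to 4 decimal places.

0.2344

Propagate the distribution vector 4 days from Medium.
After 0 days: (0.0000, 1.0000, 0.0000, 0.0000)
After 1 day: (0.2200, 0.2000, 0.3000, 0.2800)
After 2 days: (0.2596, 0.2468, 0.2328, 0.2608)
After 3 days: (0.2605, 0.2452, 0.2346, 0.2598)
After 4 days: (0.2606, 0.2453, 0.2344, 0.2597)
P(in Surplus after 4 days) = 0.2344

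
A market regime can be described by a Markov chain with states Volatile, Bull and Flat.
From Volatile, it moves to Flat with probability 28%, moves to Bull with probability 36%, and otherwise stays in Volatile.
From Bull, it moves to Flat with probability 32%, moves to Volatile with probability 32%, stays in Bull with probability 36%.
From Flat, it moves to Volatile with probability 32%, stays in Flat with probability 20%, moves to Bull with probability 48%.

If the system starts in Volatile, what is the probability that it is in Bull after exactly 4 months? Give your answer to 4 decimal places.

0.3929

Propagate the distribution vector 4 months from Volatile.
After 0 months: (1.0000, 0.0000, 0.0000)
After 1 month: (0.3600, 0.3600, 0.2800)
After 2 months: (0.3344, 0.3936, 0.2720)
After 3 months: (0.3334, 0.3926, 0.2740)
After 4 months: (0.3333, 0.3929, 0.2738)
P(in Bull after 4 months) = 0.3929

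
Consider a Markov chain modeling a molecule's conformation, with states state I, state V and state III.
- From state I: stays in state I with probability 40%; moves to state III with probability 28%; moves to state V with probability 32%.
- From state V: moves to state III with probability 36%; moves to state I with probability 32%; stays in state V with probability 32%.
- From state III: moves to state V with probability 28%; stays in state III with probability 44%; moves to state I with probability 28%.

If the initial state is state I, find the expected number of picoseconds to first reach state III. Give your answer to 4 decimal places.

Let t(s) be the expected number of picoseconds to first reach state III from state s, with t(state III) = 0. Conditioning on the first picosecond:
t(state I) = 1 + 0.4·t(state I) + 0.32·t(state V)
t(state V) = 1 + 0.32·t(state I) + 0.32·t(state V)
Solving: t(state I) = 3.2723, t(state V) = 3.0105.
Expected picoseconds from state I to state III: 3.2723.

3.2723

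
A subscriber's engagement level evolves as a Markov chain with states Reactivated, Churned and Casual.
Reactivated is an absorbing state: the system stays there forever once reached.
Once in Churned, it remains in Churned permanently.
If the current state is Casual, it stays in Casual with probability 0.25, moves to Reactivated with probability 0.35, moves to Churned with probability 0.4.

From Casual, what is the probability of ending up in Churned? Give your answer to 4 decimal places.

Let h(s) be the probability of absorption at Churned starting from transient state s. Then h(Churned) = 1 and h(Reactivated) = 0. By first-step analysis:
h(Casual) = 0.35·0 + 0.4·1 + 0.25·h(Casual)
Solving: h(Casual) = 0.5333.
Starting from Casual, the probability is 0.5333.

0.5333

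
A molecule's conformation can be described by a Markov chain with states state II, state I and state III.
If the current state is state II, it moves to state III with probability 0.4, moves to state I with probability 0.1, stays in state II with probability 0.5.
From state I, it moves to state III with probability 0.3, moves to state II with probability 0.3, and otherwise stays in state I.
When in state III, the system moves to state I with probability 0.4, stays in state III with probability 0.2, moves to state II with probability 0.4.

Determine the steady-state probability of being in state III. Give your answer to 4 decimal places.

Let the stationary distribution be π with π = πP and π_1 + π_2 + π_3 = 1.
π_1 = 0.5·π_1 + 0.3·π_2 + 0.4·π_3
π_2 = 0.1·π_1 + 0.4·π_2 + 0.4·π_3
Solving with the normalization constraint gives π = (0.4138, 0.2759, 0.3103).
So the stationary probability of state III is 0.3103.

0.3103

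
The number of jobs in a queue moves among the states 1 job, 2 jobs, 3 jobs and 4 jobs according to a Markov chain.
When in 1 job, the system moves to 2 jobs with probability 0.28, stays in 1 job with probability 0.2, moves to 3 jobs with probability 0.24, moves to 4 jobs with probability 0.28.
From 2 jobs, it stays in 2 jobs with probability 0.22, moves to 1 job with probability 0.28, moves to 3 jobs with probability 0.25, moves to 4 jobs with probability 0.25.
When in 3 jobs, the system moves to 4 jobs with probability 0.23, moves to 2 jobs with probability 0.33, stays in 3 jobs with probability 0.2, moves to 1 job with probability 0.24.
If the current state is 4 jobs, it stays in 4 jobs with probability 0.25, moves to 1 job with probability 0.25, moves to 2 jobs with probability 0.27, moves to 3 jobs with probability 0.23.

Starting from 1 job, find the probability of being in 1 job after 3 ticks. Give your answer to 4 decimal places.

0.2436

Propagate the distribution vector 3 ticks from 1 job.
After 0 ticks: (1.0000, 0.0000, 0.0000, 0.0000)
After 1 tick: (0.2000, 0.2800, 0.2400, 0.2800)
After 2 ticks: (0.2460, 0.2724, 0.2304, 0.2512)
After 3 ticks: (0.2436, 0.2727, 0.2310, 0.2528)
P(in 1 job after 3 ticks) = 0.2436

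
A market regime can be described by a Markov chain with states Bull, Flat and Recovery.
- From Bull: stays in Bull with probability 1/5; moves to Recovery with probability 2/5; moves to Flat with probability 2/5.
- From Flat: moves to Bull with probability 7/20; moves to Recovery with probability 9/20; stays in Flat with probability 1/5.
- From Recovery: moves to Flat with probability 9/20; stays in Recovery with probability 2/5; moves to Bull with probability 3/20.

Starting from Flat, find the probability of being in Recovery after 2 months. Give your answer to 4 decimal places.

Sum over the intermediate state after 1 month:
P = P(Flat→Bull)·P(Bull→Recovery) + P(Flat→Flat)·P(Flat→Recovery) + P(Flat→Recovery)·P(Recovery→Recovery)
  = 0.35×0.4 + 0.2×0.45 + 0.45×0.4
  = 0.1400 + 0.0900 + 0.1800 = 0.4100

0.4100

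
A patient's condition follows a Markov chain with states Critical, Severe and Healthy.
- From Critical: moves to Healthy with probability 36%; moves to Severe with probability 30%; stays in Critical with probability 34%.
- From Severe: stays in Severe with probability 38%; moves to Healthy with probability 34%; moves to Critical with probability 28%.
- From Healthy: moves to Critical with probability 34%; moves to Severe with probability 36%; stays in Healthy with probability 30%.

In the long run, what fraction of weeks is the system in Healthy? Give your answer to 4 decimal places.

0.3331

Let the stationary distribution be π with π = πP and π_1 + π_2 + π_3 = 1.
π_1 = 0.34·π_1 + 0.28·π_2 + 0.34·π_3
π_2 = 0.3·π_1 + 0.38·π_2 + 0.36·π_3
Solving with the normalization constraint gives π = (0.3191, 0.3478, 0.3331).
So the stationary probability of Healthy is 0.3331.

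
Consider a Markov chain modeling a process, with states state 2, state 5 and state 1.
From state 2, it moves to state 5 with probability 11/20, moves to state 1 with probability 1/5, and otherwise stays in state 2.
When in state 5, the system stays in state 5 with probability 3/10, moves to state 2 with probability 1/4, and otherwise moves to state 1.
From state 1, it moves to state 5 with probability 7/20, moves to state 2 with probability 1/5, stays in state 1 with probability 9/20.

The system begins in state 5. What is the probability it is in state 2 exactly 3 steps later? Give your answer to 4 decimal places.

Propagate the distribution vector 3 steps from state 5.
After 0 steps: (0.0000, 1.0000, 0.0000)
After 1 step: (0.2500, 0.3000, 0.4500)
After 2 steps: (0.2275, 0.3850, 0.3875)
After 3 steps: (0.2306, 0.3763, 0.3931)
P(in state 2 after 3 steps) = 0.2306

0.2306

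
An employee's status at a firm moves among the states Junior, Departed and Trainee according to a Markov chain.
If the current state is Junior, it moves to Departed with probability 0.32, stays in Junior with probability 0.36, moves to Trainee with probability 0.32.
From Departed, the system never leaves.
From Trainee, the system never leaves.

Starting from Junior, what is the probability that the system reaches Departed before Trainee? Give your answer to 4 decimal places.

Let h(s) be the probability of absorption at Departed starting from transient state s. Then h(Departed) = 1 and h(Trainee) = 0. By first-step analysis:
h(Junior) = 0.36·h(Junior) + 0.32·1 + 0.32·0
Solving: h(Junior) = 0.5000.
Starting from Junior, the probability is 0.5000.

0.5000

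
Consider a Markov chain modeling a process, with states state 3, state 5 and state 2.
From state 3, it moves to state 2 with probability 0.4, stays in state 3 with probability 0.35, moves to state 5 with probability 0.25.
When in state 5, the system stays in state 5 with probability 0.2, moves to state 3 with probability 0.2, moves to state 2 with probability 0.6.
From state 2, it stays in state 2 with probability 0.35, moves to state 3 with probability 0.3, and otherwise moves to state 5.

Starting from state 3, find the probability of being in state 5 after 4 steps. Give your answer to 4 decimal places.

Propagate the distribution vector 4 steps from state 3.
After 0 steps: (1.0000, 0.0000, 0.0000)
After 1 step: (0.3500, 0.2500, 0.4000)
After 2 steps: (0.2925, 0.2775, 0.4300)
After 3 steps: (0.2869, 0.2791, 0.4340)
After 4 steps: (0.2864, 0.2794, 0.4341)
P(in state 5 after 4 steps) = 0.2794

0.2794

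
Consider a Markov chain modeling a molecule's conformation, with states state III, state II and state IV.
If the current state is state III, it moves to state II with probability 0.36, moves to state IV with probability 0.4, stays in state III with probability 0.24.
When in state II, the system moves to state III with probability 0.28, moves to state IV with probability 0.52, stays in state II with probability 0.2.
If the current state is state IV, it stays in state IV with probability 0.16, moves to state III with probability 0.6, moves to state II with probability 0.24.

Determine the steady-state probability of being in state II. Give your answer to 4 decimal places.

Let the stationary distribution be π with π = πP and π_1 + π_2 + π_3 = 1.
π_1 = 0.24·π_1 + 0.28·π_2 + 0.6·π_3
π_2 = 0.36·π_1 + 0.2·π_2 + 0.24·π_3
Solving with the normalization constraint gives π = (0.3767, 0.2742, 0.3491).
So the stationary probability of state II is 0.2742.

0.2742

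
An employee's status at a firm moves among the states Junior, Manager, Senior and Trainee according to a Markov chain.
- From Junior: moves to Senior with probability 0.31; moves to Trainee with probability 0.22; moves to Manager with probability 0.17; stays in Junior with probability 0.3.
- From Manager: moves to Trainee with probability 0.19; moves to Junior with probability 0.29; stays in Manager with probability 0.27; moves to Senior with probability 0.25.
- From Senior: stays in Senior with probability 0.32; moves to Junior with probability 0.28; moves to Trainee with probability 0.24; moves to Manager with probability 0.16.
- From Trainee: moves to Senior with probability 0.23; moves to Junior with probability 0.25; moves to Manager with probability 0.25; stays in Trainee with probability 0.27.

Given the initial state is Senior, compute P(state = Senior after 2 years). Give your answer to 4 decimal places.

Propagate the distribution vector 2 years from Senior.
After 0 years: (0.0000, 0.0000, 1.0000, 0.0000)
After 1 year: (0.2800, 0.1600, 0.3200, 0.2400)
After 2 years: (0.2800, 0.2020, 0.2844, 0.2336)
P(in Senior after 2 years) = 0.2844

0.2844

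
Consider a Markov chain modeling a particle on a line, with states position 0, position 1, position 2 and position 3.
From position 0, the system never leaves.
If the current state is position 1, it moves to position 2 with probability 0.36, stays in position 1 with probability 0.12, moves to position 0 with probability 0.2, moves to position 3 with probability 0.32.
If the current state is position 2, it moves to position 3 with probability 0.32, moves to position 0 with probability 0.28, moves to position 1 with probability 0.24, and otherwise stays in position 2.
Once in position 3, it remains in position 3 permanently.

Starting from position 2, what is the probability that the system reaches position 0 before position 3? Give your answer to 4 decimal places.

Let h(s) be the probability of absorption at position 0 starting from transient state s. Then h(position 0) = 1 and h(position 3) = 0. By first-step analysis:
h(position 1) = 0.2·1 + 0.12·h(position 1) + 0.36·h(position 2) + 0.32·0
h(position 2) = 0.28·1 + 0.24·h(position 1) + 0.16·h(position 2) + 0.32·0
Solving: h(position 1) = 0.4118, h(position 2) = 0.4510.
Starting from position 2, the probability is 0.4510.

0.4510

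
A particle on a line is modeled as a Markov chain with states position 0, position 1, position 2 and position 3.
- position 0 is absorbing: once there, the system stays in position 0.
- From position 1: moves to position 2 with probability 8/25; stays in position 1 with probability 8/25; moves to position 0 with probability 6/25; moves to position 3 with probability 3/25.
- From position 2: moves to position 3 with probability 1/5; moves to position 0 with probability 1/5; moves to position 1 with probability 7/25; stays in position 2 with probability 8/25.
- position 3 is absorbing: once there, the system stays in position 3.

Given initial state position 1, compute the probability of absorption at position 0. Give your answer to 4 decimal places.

Let h(s) be the probability of absorption at position 0 starting from transient state s. Then h(position 0) = 1 and h(position 3) = 0. By first-step analysis:
h(position 1) = 0.24·1 + 0.32·h(position 1) + 0.32·h(position 2) + 0.12·0
h(position 2) = 0.2·1 + 0.28·h(position 1) + 0.32·h(position 2) + 0.2·0
Solving: h(position 1) = 0.6094, h(position 2) = 0.5451.
Starting from position 1, the probability is 0.6094.

0.6094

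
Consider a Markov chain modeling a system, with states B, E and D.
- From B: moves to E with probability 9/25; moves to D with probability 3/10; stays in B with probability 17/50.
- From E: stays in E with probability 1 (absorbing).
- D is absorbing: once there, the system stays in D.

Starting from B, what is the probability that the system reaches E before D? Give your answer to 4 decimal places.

0.5455

Let h(s) be the probability of absorption at E starting from transient state s. Then h(E) = 1 and h(D) = 0. By first-step analysis:
h(B) = 0.34·h(B) + 0.36·1 + 0.3·0
Solving: h(B) = 0.5455.
Starting from B, the probability is 0.5455.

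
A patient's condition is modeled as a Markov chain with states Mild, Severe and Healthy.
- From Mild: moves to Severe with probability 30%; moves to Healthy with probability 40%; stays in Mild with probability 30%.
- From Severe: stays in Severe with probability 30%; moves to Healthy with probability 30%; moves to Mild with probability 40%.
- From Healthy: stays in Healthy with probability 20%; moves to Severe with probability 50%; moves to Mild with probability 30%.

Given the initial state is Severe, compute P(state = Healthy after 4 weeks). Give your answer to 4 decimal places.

Propagate the distribution vector 4 weeks from Severe.
After 0 weeks: (0.0000, 1.0000, 0.0000)
After 1 week: (0.4000, 0.3000, 0.3000)
After 2 weeks: (0.3300, 0.3600, 0.3100)
After 3 weeks: (0.3360, 0.3620, 0.3020)
After 4 weeks: (0.3362, 0.3604, 0.3034)
P(in Healthy after 4 weeks) = 0.3034

0.3034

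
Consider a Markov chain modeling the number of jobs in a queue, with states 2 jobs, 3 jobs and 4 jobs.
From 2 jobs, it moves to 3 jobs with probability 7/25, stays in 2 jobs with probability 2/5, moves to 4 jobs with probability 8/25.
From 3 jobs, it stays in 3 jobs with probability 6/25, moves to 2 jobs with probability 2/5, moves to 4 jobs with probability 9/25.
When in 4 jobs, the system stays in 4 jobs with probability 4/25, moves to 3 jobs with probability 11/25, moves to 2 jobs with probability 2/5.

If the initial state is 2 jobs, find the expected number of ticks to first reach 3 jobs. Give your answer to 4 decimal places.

3.0851

Let t(s) be the expected number of ticks to first reach 3 jobs from state s, with t(3 jobs) = 0. Conditioning on the first tick:
t(2 jobs) = 1 + 0.4·t(2 jobs) + 0.32·t(4 jobs)
t(4 jobs) = 1 + 0.4·t(2 jobs) + 0.16·t(4 jobs)
Solving: t(2 jobs) = 3.0851, t(4 jobs) = 2.6596.
Expected ticks from 2 jobs to 3 jobs: 3.0851.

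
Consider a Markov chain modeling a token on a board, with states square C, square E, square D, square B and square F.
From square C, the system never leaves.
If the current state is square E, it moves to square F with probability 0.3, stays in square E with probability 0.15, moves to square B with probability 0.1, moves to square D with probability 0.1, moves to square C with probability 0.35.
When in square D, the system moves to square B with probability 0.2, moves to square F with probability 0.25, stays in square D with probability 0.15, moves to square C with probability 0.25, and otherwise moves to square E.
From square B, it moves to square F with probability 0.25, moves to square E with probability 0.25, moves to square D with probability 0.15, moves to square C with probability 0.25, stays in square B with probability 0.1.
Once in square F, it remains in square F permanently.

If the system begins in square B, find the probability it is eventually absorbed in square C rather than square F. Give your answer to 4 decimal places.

0.5101

Let h(s) be the probability of absorption at square C starting from transient state s. Then h(square C) = 1 and h(square F) = 0. By first-step analysis:
h(square E) = 0.35·1 + 0.15·h(square E) + 0.1·h(square D) + 0.1·h(square B) + 0.3·0
h(square D) = 0.25·1 + 0.15·h(square E) + 0.15·h(square D) + 0.2·h(square B) + 0.25·0
h(square B) = 0.25·1 + 0.25·h(square E) + 0.15·h(square D) + 0.1·h(square B) + 0.25·0
Solving: h(square E) = 0.5315, h(square D) = 0.5079, h(square B) = 0.5101.
Starting from square B, the probability is 0.5101.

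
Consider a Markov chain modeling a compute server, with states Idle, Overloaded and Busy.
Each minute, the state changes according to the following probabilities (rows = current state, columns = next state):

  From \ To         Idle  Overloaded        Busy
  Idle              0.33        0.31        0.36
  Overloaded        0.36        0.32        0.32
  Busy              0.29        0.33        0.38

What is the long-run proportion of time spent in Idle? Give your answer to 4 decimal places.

Let the stationary distribution be π with π = πP and π_1 + π_2 + π_3 = 1.
π_1 = 0.33·π_1 + 0.36·π_2 + 0.29·π_3
π_2 = 0.31·π_1 + 0.32·π_2 + 0.33·π_3
Solving with the normalization constraint gives π = (0.3254, 0.3203, 0.3543).
So the stationary probability of Idle is 0.3254.

0.3254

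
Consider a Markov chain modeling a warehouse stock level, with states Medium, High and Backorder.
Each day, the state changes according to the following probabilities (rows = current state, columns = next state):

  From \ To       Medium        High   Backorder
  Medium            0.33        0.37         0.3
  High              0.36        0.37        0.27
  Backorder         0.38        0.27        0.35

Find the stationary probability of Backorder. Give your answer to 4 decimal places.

Let the stationary distribution be π with π = πP and π_1 + π_2 + π_3 = 1.
π_1 = 0.33·π_1 + 0.36·π_2 + 0.38·π_3
π_2 = 0.37·π_1 + 0.37·π_2 + 0.27·π_3
Solving with the normalization constraint gives π = (0.3554, 0.3395, 0.3051).
So the stationary probability of Backorder is 0.3051.

0.3051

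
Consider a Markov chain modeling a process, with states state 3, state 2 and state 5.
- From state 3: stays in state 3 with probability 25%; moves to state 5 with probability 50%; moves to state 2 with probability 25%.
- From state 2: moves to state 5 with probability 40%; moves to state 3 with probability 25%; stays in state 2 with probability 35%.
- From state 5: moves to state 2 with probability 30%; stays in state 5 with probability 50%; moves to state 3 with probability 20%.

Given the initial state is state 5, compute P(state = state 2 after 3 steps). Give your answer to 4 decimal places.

0.3040

Propagate the distribution vector 3 steps from state 5.
After 0 steps: (0.0000, 0.0000, 1.0000)
After 1 step: (0.2000, 0.3000, 0.5000)
After 2 steps: (0.2250, 0.3050, 0.4700)
After 3 steps: (0.2265, 0.3040, 0.4695)
P(in state 2 after 3 steps) = 0.3040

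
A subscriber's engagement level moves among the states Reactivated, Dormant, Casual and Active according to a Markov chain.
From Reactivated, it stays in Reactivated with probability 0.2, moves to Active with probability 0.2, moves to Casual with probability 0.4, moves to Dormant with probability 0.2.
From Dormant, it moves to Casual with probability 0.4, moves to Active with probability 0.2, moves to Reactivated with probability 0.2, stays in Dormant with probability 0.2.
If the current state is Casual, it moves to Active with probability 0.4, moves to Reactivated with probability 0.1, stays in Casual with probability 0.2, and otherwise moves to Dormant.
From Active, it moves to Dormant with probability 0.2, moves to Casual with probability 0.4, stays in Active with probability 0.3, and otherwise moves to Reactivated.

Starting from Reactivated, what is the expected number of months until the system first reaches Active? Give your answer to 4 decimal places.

Let t(s) be the expected number of months to first reach Active from state s, with t(Active) = 0. Conditioning on the first month:
t(Reactivated) = 1 + 0.2·t(Reactivated) + 0.2·t(Dormant) + 0.4·t(Casual)
t(Dormant) = 1 + 0.2·t(Reactivated) + 0.2·t(Dormant) + 0.4·t(Casual)
t(Casual) = 1 + 0.1·t(Reactivated) + 0.3·t(Dormant) + 0.2·t(Casual)
Solving: t(Reactivated) = 3.7500, t(Dormant) = 3.7500, t(Casual) = 3.1250.
Expected months from Reactivated to Active: 3.7500.

3.7500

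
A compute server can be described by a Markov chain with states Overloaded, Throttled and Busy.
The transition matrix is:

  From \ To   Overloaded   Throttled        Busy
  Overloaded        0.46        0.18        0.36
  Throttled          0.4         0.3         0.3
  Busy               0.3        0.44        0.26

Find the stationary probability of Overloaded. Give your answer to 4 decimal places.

0.3924

Let the stationary distribution be π with π = πP and π_1 + π_2 + π_3 = 1.
π_1 = 0.46·π_1 + 0.4·π_2 + 0.3·π_3
π_2 = 0.18·π_1 + 0.3·π_2 + 0.44·π_3
Solving with the normalization constraint gives π = (0.3924, 0.2965, 0.3111).
So the stationary probability of Overloaded is 0.3924.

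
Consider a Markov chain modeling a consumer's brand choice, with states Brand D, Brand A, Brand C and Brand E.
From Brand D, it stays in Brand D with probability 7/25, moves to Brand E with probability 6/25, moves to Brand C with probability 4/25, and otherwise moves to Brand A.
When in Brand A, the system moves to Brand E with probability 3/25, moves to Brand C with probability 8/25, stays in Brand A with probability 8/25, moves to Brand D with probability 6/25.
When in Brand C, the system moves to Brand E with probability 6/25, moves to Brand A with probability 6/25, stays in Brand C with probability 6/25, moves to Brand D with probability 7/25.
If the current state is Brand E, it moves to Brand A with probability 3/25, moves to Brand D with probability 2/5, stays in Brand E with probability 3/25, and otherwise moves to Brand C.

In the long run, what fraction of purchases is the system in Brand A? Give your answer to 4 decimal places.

Let the stationary distribution be π with π = πP and π_1 + π_2 + π_3 + π_4 = 1.
π_1 = 0.28·π_1 + 0.24·π_2 + 0.28·π_3 + 0.4·π_4
π_2 = 0.32·π_1 + 0.32·π_2 + 0.24·π_3 + 0.12·π_4
π_3 = 0.16·π_1 + 0.32·π_2 + 0.24·π_3 + 0.36·π_4
Solving with the normalization constraint gives π = (0.2919, 0.2620, 0.2600, 0.1862).
So the stationary probability of Brand A is 0.2620.

0.2620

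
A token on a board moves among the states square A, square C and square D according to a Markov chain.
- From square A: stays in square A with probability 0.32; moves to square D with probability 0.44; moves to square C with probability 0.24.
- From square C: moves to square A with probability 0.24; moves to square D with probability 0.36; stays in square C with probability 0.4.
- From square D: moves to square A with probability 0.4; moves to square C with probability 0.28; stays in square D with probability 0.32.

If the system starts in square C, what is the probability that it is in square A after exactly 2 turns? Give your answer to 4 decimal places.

0.3168

Sum over the intermediate state after 1 turn:
P = P(square C→square A)·P(square A→square A) + P(square C→square C)·P(square C→square A) + P(square C→square D)·P(square D→square A)
  = 0.24×0.32 + 0.4×0.24 + 0.36×0.4
  = 0.0768 + 0.0960 + 0.1440 = 0.3168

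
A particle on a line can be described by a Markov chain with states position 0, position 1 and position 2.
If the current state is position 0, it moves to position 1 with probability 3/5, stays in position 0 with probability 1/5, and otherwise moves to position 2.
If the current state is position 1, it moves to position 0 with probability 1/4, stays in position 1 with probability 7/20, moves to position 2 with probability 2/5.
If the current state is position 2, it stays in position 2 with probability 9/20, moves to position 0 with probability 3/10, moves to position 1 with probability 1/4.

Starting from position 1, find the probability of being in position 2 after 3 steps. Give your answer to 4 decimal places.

0.3670

Propagate the distribution vector 3 steps from position 1.
After 0 steps: (0.0000, 1.0000, 0.0000)
After 1 step: (0.2500, 0.3500, 0.4000)
After 2 steps: (0.2575, 0.3725, 0.3700)
After 3 steps: (0.2556, 0.3774, 0.3670)
P(in position 2 after 3 steps) = 0.3670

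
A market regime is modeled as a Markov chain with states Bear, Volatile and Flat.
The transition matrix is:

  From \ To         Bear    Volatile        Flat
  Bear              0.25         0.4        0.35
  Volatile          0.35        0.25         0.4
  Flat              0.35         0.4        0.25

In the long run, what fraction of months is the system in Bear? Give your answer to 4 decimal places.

0.3182

Let the stationary distribution be π with π = πP and π_1 + π_2 + π_3 = 1.
π_1 = 0.25·π_1 + 0.35·π_2 + 0.35·π_3
π_2 = 0.4·π_1 + 0.25·π_2 + 0.4·π_3
Solving with the normalization constraint gives π = (0.3182, 0.3478, 0.3340).
So the stationary probability of Bear is 0.3182.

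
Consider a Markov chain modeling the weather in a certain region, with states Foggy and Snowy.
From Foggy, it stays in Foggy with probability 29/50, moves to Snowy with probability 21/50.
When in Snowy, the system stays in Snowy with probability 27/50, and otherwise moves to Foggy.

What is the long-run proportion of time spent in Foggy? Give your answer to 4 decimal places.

Let the stationary distribution be π with π = πP and π_1 + π_2 = 1.
π_1 = 0.58·π_1 + 0.46·π_2
Solving with the normalization constraint gives π = (0.5227, 0.4773).
So the stationary probability of Foggy is 0.5227.

0.5227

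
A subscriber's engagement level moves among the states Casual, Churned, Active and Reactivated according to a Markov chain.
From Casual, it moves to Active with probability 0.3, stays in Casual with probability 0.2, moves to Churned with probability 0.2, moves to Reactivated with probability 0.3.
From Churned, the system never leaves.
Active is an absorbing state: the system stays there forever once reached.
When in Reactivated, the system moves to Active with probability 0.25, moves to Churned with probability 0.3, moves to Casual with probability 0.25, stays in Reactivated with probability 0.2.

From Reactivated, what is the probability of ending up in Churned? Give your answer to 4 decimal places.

0.5133

Let h(s) be the probability of absorption at Churned starting from transient state s. Then h(Churned) = 1 and h(Active) = 0. By first-step analysis:
h(Casual) = 0.2·h(Casual) + 0.2·1 + 0.3·0 + 0.3·h(Reactivated)
h(Reactivated) = 0.25·h(Casual) + 0.3·1 + 0.25·0 + 0.2·h(Reactivated)
Solving: h(Casual) = 0.4425, h(Reactivated) = 0.5133.
Starting from Reactivated, the probability is 0.5133.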